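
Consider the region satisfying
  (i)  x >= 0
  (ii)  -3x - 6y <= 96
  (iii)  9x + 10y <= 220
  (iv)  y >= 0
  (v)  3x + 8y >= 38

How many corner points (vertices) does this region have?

Intersecting each pair of boundary lines and keeping only the points that satisfy every inequality leaves:
  (0, 22)
  (0, 19/4)
  (220/9, 0)
  (38/3, 0)

4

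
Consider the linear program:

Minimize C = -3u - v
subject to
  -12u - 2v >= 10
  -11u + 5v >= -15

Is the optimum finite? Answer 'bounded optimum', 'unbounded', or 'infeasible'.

unbounded

From the feasible point (-10/41, -145/41), moving in the direction (-2, 12) keeps every constraint satisfied while C decreases without bound.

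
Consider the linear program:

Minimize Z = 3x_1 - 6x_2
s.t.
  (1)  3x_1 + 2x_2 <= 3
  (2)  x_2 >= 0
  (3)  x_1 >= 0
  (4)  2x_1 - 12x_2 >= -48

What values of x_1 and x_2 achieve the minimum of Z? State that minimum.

x_1 = 0, x_2 = 3/2, minimum Z = -9

Feasible corners and Z = 3x_1 - 6x_2:
  (1, 0) → Z = 3
  (0, 3/2) → Z = -9
  (0, 0) → Z = 0

At the optimal vertex, 3x_1 + 2x_2 = 3 and x_1 = 0.
Solving simultaneously gives x_1 = 0, x_2 = 3/2.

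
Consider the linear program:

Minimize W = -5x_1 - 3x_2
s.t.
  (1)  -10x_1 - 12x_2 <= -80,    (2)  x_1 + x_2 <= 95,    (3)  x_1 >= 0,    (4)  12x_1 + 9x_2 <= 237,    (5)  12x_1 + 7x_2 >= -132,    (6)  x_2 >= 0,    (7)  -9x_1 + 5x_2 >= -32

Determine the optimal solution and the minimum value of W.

Corner points and W = -5x_1 - 3x_2:
  (0, 20/3) → W = -20
  (392/79, 200/79) → W = -2560/79
  (0, 79/3) → W = -79
  (491/47, 583/47) → W = -4204/47

x_1 = 491/47, x_2 = 583/47, minimum W = -4204/47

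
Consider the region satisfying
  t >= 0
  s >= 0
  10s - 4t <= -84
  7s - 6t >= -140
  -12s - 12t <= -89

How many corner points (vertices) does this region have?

Of the 10 pairwise boundary intersections, those satisfying every inequality are:
  (0, 21)
  (0, 70/3)
  (7/4, 203/8)

3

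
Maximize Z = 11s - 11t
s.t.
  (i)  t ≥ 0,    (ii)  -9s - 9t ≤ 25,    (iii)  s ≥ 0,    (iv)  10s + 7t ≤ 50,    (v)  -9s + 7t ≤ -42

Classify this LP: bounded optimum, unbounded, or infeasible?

Feasible corners and Z = 11s - 11t:
  (5, 0) → Z = 55
  (14/3, 0) → Z = 154/3
  (92/19, 30/133) → Z = 6754/133
The feasible region has finitely many vertices and no improving ray; the maximum is 55 at (5, 0).

bounded optimum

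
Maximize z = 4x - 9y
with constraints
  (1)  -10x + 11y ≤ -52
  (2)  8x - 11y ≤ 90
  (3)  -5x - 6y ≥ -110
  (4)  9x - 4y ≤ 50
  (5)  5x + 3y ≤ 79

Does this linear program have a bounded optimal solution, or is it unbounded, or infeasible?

Vertices and z = 4x - 9y:
  (-19, -22) → z = 122
  (342/59, 32/59) → z = 1080/59
  (190/67, -410/67) → z = 4450/67
The feasible region has finitely many vertices and no improving ray; the maximum is 122 at (-19, -22).

bounded optimum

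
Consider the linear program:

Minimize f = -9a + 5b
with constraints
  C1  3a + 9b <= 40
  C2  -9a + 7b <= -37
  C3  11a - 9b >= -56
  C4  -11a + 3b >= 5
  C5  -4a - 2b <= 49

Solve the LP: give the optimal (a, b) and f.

a = -157/34, b = -519/34, minimum f = -591/17

Feasible corners and f = -9a + 5b:
  (-73/25, -226/25) → f = -473/25
  (-269/46, -589/46) → f = -262/23
  (-157/34, -519/34) → f = -591/17

The binding constraints are -11a + 3b = 5 and -4a - 2b = 49.
Solving simultaneously gives a = -157/34, b = -519/34.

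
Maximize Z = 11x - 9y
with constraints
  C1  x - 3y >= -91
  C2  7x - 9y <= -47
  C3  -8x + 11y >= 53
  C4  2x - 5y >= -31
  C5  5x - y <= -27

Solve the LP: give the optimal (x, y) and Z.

x = -98/19, y = 23/19, maximum Z = -1285/19

Vertices and Z = 11x - 9y:
  (-8, -1) → Z = -79
  (-98/19, 23/19) → Z = -1285/19
  (-104/23, 101/23) → Z = -2053/23
The feasible region is unbounded (it extends along (-11, -8), (-5, -2)), but Z strictly decreases along every unbounded feasible direction, so there is no improving ray and the maximum is attained at a vertex.

At the optimal vertex, 7x - 9y = -47 and 5x - y = -27.
Solving simultaneously gives x = -98/19, y = 23/19.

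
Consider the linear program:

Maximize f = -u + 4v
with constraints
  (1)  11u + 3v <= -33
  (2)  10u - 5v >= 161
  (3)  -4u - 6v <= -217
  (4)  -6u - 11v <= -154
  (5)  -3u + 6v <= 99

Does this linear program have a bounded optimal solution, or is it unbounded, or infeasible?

infeasible

The boundaries 10u - 5v = 161 and -4u - 6v = -217 meet at (2051/80, 763/40), but that point violates 11u + 3v ≤ -33. Every candidate vertex is excluded by some other constraint, so the feasible region is empty.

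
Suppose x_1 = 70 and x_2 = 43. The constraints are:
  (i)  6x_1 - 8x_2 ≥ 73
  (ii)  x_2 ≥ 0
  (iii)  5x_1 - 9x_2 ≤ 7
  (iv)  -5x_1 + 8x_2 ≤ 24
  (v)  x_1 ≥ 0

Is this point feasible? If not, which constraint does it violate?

(i): 76 ≥ 73 ✓
(ii): 43 ≥ 0 ✓
(iii): -37 ≤ 7 ✓
(iv): -6 ≤ 24 ✓
(v): 70 ≥ 0 ✓

feasible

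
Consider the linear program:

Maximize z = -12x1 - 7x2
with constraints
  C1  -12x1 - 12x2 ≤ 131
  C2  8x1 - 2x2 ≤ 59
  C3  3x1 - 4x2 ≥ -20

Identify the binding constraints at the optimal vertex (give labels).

C1 and C3

Vertices and z = -12x1 - 7x2:
  (223/60, -439/30) → z = 347/6
  (-191/21, -51/28) → z = 3413/28
  (138/13, 337/26) → z = -5671/26

The maximum is at (-191/21, -51/28). Substituting into each constraint, equality holds for C1 and C3; the remaining constraints have slack.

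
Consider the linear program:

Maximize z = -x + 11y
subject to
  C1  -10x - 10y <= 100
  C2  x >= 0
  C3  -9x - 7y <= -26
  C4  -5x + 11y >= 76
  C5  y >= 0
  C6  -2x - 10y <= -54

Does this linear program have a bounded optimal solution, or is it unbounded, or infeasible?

unbounded

From the feasible point (0, 76/11), moving in the direction (0, 1) keeps every constraint satisfied while z increases without bound.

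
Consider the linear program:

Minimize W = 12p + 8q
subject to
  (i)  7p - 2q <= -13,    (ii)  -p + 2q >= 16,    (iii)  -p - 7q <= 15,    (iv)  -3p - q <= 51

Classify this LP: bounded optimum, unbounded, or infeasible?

bounded optimum

Feasible corners and W = 12p + 8q:
  (1/2, 33/4) → W = 72
  (-142/9, 1/9) → W = -1696/9
  (-171/10, 3/10) → W = -1014/5
The feasible region has finitely many vertices and no improving ray; the minimum is -1014/5 at (-171/10, 3/10).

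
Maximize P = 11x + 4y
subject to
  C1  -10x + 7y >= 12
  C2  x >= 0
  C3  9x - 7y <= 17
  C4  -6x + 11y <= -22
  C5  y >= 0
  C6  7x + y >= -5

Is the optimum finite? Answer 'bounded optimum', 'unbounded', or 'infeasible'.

infeasible

The boundaries -10x + 7y = 12 and x = 0 meet at (0, 12/7), but that point violates -6x + 11y ≤ -22. Every candidate vertex is excluded by some other constraint, so the feasible region is empty.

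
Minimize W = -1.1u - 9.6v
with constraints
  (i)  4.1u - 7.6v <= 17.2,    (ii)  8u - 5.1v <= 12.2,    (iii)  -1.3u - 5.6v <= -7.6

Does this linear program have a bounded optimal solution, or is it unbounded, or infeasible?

From the feasible point (10708/5143, 4494/5143), moving in the direction (-5.6, 1.3) keeps every constraint satisfied while W decreases without bound.

unbounded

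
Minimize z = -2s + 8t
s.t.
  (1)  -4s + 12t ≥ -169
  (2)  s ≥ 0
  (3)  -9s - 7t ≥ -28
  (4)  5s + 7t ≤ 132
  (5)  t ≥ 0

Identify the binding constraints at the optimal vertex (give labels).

Feasible corners and z = -2s + 8t:
  (0, 4) → z = 32
  (0, 0) → z = 0
  (28/9, 0) → z = -56/9

The minimum is at (28/9, 0). Substituting into each constraint, equality holds for (3) and (5); the remaining constraints have slack.

(3) and (5)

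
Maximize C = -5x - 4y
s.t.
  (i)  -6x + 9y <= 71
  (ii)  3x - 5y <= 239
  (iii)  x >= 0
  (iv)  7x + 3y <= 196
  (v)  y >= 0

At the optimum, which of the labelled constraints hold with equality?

(iii) and (v)

Corner points and C = -5x - 4y:
  (0, 71/9) → C = -284/9
  (517/27, 1673/81) → C = -14447/81
  (0, 0) → C = 0
  (28, 0) → C = -140

The maximum is at (0, 0). Substituting into each constraint, equality holds for (iii) and (v); the remaining constraints have slack.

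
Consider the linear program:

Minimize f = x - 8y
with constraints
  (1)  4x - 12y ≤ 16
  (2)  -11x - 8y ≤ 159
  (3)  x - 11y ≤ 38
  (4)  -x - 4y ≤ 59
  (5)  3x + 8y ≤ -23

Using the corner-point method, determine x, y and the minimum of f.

Feasible corners and f = x - 8y:
  (-35/4, -17/4) → f = 101/4
  (-37/17, -35/17) → f = 243/17
  (-1445/129, -577/129) → f = 1057/43
  (-17, 7/2) → f = -45

The binding constraints are -11x - 8y = 159 and 3x + 8y = -23.
Solving simultaneously gives x = -17, y = 7/2.

x = -17, y = 7/2, minimum f = -45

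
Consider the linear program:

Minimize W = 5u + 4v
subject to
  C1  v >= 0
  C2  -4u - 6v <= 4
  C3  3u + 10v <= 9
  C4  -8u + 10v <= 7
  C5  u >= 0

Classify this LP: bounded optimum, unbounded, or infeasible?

Corner points and W = 5u + 4v:
  (3, 0) → W = 15
  (0, 0) → W = 0
  (2/11, 93/110) → W = 236/55
  (0, 7/10) → W = 14/5
The feasible region has finitely many vertices and no improving ray; the minimum is 0 at (0, 0).

bounded optimum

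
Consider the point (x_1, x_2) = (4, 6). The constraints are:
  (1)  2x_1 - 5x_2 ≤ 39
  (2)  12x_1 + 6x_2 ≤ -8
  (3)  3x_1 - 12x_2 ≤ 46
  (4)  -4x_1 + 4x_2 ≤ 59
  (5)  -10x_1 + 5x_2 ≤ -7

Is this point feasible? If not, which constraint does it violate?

Constraint (2): 12x_1 + 6x_2 = 84, which is not ≤ -8. All other constraints are satisfied.

not feasible — violates (2)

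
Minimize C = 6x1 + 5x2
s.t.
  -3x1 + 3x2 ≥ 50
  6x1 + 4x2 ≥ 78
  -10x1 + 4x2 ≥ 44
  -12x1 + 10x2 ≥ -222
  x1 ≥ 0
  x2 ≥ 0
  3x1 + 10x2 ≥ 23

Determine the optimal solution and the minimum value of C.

The feasible region is unbounded (it extends along (2, 5), (0, 1)), but C strictly increases along every unbounded feasible direction, so there is no improving ray and the minimum is attained at a vertex.

At the optimal vertex, -3x1 + 3x2 = 50 and 6x1 + 4x2 = 78.
Solving simultaneously gives x1 = 17/15, x2 = 89/5.

x1 = 17/15, x2 = 89/5, minimum C = 479/5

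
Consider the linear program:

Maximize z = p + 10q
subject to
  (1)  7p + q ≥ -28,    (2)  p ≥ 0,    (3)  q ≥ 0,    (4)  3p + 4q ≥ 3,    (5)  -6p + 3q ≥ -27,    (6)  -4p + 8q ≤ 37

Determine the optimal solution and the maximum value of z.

Vertices and z = p + 10q:
  (0, 3/4) → z = 15/2
  (0, 37/8) → z = 185/4
  (1, 0) → z = 1
  (9/2, 0) → z = 9/2
  (109/12, 55/6) → z = 403/4

p = 109/12, q = 55/6, maximum z = 403/4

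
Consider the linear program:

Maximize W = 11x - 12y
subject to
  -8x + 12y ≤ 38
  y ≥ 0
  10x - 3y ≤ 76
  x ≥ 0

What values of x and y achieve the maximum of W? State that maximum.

x = 38/5, y = 0, maximum W = 418/5

Extreme points and W = 11x - 12y:
  (171/16, 247/24) → W = -95/16
  (0, 19/6) → W = -38
  (38/5, 0) → W = 418/5
  (0, 0) → W = 0

The optimum lies where y = 0 and 10x - 3y = 76.
Solving simultaneously gives x = 38/5, y = 0.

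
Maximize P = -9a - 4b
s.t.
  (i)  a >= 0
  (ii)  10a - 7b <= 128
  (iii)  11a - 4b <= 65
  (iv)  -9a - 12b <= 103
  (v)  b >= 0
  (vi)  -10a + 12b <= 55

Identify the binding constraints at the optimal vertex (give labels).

Extreme points and P = -9a - 4b:
  (0, 0) → P = 0
  (0, 55/12) → P = -55/3
  (65/11, 0) → P = -585/11
  (250/23, 1255/92) → P = -3505/23

The maximum is at (0, 0). Substituting into each constraint, equality holds for (i) and (v); the remaining constraints have slack.

(i) and (v)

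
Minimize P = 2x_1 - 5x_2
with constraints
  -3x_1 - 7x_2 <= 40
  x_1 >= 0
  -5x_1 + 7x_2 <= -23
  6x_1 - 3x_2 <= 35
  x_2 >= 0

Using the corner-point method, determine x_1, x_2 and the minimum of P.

x_1 = 176/27, x_2 = 37/27, minimum P = 167/27

Vertices and P = 2x_1 - 5x_2:
  (176/27, 37/27) → P = 167/27
  (23/5, 0) → P = 46/5
  (35/6, 0) → P = 35/3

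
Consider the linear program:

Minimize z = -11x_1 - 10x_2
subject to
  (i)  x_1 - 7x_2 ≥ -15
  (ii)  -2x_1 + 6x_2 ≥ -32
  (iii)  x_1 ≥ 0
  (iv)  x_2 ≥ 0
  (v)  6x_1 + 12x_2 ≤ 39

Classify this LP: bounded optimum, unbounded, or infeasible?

bounded optimum

Corner points and z = -11x_1 - 10x_2:
  (0, 15/7) → z = -150/7
  (31/18, 43/18) → z = -257/6
  (0, 0) → z = 0
  (13/2, 0) → z = -143/2
The feasible region has finitely many vertices and no improving ray; the minimum is -143/2 at (13/2, 0).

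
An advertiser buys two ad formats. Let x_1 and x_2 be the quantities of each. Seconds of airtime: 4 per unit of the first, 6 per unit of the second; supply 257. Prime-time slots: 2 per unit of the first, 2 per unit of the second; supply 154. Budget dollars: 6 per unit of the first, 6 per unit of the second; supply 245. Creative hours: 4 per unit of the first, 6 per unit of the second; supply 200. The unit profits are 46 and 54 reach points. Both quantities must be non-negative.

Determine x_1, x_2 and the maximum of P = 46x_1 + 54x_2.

The optimum lies where 6x_1 + 6x_2 = 245 and 4x_1 + 6x_2 = 200.
Solving simultaneously gives x_1 = 45/2, x_2 = 55/3.

x_1 = 45/2, x_2 = 55/3, maximum P = 2025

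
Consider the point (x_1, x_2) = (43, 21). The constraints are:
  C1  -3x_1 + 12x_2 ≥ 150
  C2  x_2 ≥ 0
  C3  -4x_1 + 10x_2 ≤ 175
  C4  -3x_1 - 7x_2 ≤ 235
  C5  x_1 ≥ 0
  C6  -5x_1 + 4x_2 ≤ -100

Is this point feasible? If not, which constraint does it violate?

not feasible — violates C1

Constraint C1: -3x_1 + 12x_2 = 123, which is not ≥ 150. All other constraints are satisfied.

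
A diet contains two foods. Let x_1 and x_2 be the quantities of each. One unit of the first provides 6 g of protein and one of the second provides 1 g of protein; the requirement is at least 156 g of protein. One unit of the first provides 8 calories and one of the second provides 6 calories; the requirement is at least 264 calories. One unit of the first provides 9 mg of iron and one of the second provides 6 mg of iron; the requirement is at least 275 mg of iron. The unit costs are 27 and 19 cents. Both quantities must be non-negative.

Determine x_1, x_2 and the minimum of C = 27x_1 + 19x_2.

x_1 = 24, x_2 = 12, minimum C = 876

Corner points and C = 27x_1 + 19x_2:
  (0, 156) → C = 2964
  (33, 0) → C = 891
  (24, 12) → C = 876
The feasible region is unbounded (it extends along (0, 1), (1, 0)), but C strictly increases along every unbounded feasible direction, so there is no improving ray and the minimum is attained at a vertex.

The binding constraints are 6x_1 + x_2 = 156 and 8x_1 + 6x_2 = 264.
Solving simultaneously gives x_1 = 24, x_2 = 12.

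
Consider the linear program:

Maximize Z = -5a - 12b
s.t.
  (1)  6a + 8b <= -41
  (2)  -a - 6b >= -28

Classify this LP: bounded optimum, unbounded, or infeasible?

unbounded

From the feasible point (-235/14, 209/28), moving in the direction (-6, 1) keeps every constraint satisfied while Z increases without bound.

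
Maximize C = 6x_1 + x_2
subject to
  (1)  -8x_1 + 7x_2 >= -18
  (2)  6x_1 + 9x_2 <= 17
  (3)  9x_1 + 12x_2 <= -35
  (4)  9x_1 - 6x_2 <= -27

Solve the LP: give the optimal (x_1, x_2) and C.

The feasible region is unbounded (it extends along (-3, 2), (-7, -8)), but C strictly decreases along every unbounded feasible direction, so there is no improving ray and the maximum is attained at a vertex.

x_1 = -89/27, x_2 = -4/9, maximum C = -182/9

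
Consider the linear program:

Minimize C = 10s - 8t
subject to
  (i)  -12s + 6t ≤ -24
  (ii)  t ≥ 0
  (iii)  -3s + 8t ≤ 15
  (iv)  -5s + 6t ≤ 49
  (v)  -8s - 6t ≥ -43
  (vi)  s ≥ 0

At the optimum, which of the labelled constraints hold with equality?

Feasible corners and C = 10s - 8t:
  (2, 0) → C = 20
  (67/20, 27/10) → C = 119/10
  (43/8, 0) → C = 215/4

The minimum is at (67/20, 27/10). Substituting into each constraint, equality holds for (i) and (v); the remaining constraints have slack.

(i) and (v)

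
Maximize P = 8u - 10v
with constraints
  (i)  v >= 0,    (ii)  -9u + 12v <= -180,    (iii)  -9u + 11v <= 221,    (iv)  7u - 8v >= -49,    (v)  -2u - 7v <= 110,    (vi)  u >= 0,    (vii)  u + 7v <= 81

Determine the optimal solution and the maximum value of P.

u = 81, v = 0, maximum P = 648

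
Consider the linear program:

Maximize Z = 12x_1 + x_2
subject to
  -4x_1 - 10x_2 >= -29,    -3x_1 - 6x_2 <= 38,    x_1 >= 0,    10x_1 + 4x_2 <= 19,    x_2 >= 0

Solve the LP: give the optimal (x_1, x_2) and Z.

Extreme points and Z = 12x_1 + x_2:
  (0, 29/10) → Z = 29/10
  (37/42, 107/42) → Z = 551/42
  (0, 0) → Z = 0
  (19/10, 0) → Z = 114/5

The binding constraints are 10x_1 + 4x_2 = 19 and x_2 = 0.
Solving simultaneously gives x_1 = 19/10, x_2 = 0.

x_1 = 19/10, x_2 = 0, maximum Z = 114/5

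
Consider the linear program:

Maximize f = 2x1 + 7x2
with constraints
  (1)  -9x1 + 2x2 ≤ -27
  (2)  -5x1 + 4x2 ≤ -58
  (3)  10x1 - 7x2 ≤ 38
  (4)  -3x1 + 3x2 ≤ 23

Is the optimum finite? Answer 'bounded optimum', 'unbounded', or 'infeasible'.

The boundaries -9x1 + 2x2 = -27 and -5x1 + 4x2 = -58 meet at (-4/13, -387/26), but that point violates 10x1 - 7x2 ≤ 38. Every candidate vertex is excluded by some other constraint, so the feasible region is empty.

infeasible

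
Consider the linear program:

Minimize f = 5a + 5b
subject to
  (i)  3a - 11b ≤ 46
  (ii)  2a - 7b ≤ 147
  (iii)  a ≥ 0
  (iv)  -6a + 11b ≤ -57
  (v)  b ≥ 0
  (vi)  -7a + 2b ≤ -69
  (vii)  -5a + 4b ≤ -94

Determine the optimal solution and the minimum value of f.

a = 850/43, b = 52/43, minimum f = 4510/43

Extreme points and f = 5a + 5b:
  (1295, 349) → f = 8220
  (850/43, 52/43) → f = 4510/43
  (26, 9) → f = 175
The feasible region is unbounded (it extends along (11, 6), (7, 2)), but f strictly increases along every unbounded feasible direction, so there is no improving ray and the minimum is attained at a vertex.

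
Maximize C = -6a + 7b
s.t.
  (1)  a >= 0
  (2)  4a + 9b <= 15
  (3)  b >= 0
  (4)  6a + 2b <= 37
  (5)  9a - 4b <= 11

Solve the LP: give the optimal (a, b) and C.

Vertices and C = -6a + 7b:
  (0, 5/3) → C = 35/3
  (0, 0) → C = 0
  (159/97, 91/97) → C = -317/97
  (11/9, 0) → C = -22/3

The binding constraints are a = 0 and 4a + 9b = 15.
Solving simultaneously gives a = 0, b = 5/3.

a = 0, b = 5/3, maximum C = 35/3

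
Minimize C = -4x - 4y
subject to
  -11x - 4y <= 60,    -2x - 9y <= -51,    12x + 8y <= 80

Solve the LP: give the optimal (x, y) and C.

x = -20, y = 40, minimum C = -80

The binding constraints are -11x - 4y = 60 and 12x + 8y = 80.
Solving simultaneously gives x = -20, y = 40.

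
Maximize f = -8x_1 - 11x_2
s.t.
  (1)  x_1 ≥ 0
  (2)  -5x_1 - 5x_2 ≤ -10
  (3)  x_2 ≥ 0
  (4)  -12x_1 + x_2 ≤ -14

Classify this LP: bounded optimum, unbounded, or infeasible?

Extreme points and f = -8x_1 - 11x_2:
  (2, 0) → f = -16
  (16/13, 10/13) → f = -238/13
The feasible region has finitely many vertices and no improving ray; the maximum is -16 at (2, 0).

bounded optimum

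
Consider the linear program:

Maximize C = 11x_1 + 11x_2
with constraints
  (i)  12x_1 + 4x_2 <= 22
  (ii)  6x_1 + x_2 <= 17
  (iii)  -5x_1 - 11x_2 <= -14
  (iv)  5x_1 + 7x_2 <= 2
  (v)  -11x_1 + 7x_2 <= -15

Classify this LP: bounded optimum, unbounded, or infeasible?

infeasible

The boundaries 12x_1 + 4x_2 = 22 and 6x_1 + x_2 = 17 meet at (23/6, -6), but that point violates -5x_1 - 11x_2 ≤ -14. Every candidate vertex is excluded by some other constraint, so the feasible region is empty.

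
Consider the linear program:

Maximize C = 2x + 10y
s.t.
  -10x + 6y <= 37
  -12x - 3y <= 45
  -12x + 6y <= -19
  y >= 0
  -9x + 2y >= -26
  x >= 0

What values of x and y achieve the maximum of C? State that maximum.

x = 59/15, y = 47/10, maximum C = 823/15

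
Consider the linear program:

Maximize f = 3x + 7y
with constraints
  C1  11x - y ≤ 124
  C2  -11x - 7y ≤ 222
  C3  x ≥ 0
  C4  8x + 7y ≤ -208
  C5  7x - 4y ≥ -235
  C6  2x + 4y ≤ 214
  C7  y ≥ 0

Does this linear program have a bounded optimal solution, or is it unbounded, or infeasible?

The boundaries 11x - y = 124 and -11x - 7y = 222 meet at (323/44, -173/4), but that point violates y ≥ 0. Every candidate vertex is excluded by some other constraint, so the feasible region is empty.

infeasible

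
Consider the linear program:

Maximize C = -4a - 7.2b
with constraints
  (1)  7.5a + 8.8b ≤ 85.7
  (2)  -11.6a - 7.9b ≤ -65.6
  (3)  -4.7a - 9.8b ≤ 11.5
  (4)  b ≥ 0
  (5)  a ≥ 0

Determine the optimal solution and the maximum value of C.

a = 164/29, b = 0, maximum C = -656/29

Corner points and C = -4a - 7.2b:
  (857/75, 0) → C = -3428/75
  (0, 857/88) → C = -7713/110
  (164/29, 0) → C = -656/29
  (0, 656/79) → C = -23616/395

At the optimal vertex, -11.6a - 7.9b = -65.6 and b = 0.
Solving simultaneously gives a = 164/29, b = 0.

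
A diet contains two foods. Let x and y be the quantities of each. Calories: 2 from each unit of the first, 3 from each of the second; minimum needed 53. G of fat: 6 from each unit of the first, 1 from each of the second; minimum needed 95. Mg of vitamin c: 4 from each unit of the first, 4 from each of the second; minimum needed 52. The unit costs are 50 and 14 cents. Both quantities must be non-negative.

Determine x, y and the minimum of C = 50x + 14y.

The feasible region is unbounded (it extends along (0, 1), (1, 0)), but C strictly increases along every unbounded feasible direction, so there is no improving ray and the minimum is attained at a vertex.

x = 29/2, y = 8, minimum C = 837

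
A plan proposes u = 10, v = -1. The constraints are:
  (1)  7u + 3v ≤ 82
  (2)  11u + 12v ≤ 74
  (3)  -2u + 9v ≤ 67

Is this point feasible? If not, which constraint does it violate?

not feasible — violates (2)

Constraint (2): 11u + 12v = 98, which is not ≤ 74. All other constraints are satisfied.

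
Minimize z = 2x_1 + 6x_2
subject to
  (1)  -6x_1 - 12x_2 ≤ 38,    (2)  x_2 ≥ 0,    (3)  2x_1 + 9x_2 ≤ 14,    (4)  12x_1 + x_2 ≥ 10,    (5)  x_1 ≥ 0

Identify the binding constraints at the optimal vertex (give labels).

(2) and (4)

Vertices and z = 2x_1 + 6x_2:
  (7, 0) → z = 14
  (5/6, 0) → z = 5/3
  (38/53, 74/53) → z = 520/53

The minimum is at (5/6, 0). Substituting into each constraint, equality holds for (2) and (4); the remaining constraints have slack.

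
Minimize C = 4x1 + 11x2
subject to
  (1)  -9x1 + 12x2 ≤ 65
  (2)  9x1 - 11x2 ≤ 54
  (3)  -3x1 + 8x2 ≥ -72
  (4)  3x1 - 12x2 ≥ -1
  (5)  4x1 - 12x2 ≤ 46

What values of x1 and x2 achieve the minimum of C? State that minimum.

Vertices and C = 4x1 + 11x2:
  (-32/3, -31/12) → C = -853/12
  (-111/5, -337/30) → C = -6371/30
  (659/75, 57/25) → C = 4517/75
  (71/32, -99/32) → C = -805/32

x1 = -111/5, x2 = -337/30, minimum C = -6371/30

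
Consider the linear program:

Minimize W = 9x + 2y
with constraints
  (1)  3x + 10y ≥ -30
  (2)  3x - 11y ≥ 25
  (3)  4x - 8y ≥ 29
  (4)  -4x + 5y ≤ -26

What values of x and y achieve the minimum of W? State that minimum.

Corner points and W = 9x + 2y:
  (2, -18/5) → W = 54/5
  (119/20, -13/20) → W = 209/4
  (21/4, -1) → W = 181/4
The feasible region is unbounded (it extends along (11, 3), (10, -3)), but W strictly increases along every unbounded feasible direction, so there is no improving ray and the minimum is attained at a vertex.

At the optimal vertex, 3x + 10y = -30 and -4x + 5y = -26.
Solving simultaneously gives x = 2, y = -18/5.

x = 2, y = -18/5, minimum W = 54/5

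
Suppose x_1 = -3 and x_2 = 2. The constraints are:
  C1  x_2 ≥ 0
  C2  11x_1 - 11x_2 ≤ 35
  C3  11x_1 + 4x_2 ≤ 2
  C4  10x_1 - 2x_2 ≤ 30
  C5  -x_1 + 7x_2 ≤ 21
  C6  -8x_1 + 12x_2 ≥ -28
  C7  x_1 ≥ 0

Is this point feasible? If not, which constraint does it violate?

Constraint C7: x_1 = -3, which is not ≥ 0. All other constraints are satisfied.

not feasible — violates C7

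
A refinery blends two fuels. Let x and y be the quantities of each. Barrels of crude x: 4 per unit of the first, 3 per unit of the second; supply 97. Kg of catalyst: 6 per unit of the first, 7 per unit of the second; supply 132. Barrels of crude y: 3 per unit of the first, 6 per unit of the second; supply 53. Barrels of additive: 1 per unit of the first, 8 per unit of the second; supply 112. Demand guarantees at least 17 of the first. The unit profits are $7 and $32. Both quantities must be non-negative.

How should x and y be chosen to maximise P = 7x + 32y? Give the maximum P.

Vertices and P = 7x + 32y:
  (53/3, 0) → P = 371/3
  (17, 0) → P = 119
  (17, 1/3) → P = 389/3

The optimum lies where 3x + 6y = 53 and x = 17.
Solving simultaneously gives x = 17, y = 1/3.

x = 17, y = 1/3, maximum P = 389/3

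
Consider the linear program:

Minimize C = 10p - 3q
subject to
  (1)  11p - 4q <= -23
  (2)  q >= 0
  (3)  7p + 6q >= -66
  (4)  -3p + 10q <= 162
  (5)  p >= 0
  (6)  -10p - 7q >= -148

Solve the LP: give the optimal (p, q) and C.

p = 0, q = 81/5, minimum C = -243/5

Vertices and C = 10p - 3q:
  (0, 23/4) → C = -69/4
  (431/117, 1858/117) → C = -1264/117
  (0, 81/5) → C = -243/5
  (346/121, 2064/121) → C = -2732/121

At the optimal vertex, -3p + 10q = 162 and p = 0.
Solving simultaneously gives p = 0, q = 81/5.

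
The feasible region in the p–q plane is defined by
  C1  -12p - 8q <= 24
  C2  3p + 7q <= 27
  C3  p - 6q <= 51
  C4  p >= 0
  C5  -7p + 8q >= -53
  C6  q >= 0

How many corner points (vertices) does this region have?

Intersecting each pair of boundary lines and keeping only the points that satisfy every inequality leaves:
  (0, 27/7)
  (587/73, 30/73)
  (0, 0)
  (53/7, 0)

4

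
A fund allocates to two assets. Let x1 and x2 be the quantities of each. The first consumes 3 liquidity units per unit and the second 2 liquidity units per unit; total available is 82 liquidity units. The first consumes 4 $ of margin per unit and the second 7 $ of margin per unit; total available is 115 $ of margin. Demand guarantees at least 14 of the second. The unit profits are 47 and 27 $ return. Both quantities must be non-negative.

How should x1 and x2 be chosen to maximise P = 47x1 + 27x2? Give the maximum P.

x1 = 17/4, x2 = 14, maximum P = 2311/4

Vertices and P = 47x1 + 27x2:
  (0, 115/7) → P = 3105/7
  (0, 14) → P = 378
  (17/4, 14) → P = 2311/4

At the optimal vertex, 4x1 + 7x2 = 115 and x2 = 14.
Solving simultaneously gives x1 = 17/4, x2 = 14.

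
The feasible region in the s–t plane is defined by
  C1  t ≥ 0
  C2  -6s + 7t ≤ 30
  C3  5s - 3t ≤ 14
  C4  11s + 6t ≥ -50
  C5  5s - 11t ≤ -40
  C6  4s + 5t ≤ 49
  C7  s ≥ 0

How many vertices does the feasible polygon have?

Of the 21 pairwise boundary intersections, those satisfying every inequality are:
  (193/58, 207/29)
  (0, 30/7)
  (113/23, 135/23)
  (0, 40/11)

4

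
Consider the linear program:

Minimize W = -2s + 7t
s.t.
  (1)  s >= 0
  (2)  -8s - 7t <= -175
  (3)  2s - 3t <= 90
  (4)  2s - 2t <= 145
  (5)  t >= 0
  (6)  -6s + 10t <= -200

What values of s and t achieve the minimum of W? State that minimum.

Extreme points and W = -2s + 7t:
  (255/2, 55) → W = 130
  (45, 0) → W = -90
  (525/4, 235/4) → W = 595/4
  (100/3, 0) → W = -200/3

At the optimal vertex, 2s - 3t = 90 and t = 0.
Solving simultaneously gives s = 45, t = 0.

s = 45, t = 0, minimum W = -90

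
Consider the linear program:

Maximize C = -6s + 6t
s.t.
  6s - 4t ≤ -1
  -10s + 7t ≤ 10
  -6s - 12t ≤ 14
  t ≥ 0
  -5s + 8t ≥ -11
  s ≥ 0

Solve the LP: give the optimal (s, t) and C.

s = 33/2, t = 25, maximum C = 51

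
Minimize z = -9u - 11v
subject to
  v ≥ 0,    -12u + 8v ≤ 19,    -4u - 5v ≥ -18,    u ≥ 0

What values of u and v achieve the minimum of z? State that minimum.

Extreme points and z = -9u - 11v:
  (9/2, 0) → z = -81/2
  (0, 0) → z = 0
  (49/92, 73/23) → z = -3653/92
  (0, 19/8) → z = -209/8

u = 9/2, v = 0, minimum z = -81/2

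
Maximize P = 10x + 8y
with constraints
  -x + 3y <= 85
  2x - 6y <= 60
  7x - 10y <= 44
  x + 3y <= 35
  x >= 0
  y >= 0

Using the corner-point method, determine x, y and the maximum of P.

Extreme points and P = 10x + 8y:
  (482/31, 201/31) → P = 6428/31
  (44/7, 0) → P = 440/7
  (0, 35/3) → P = 280/3
  (0, 0) → P = 0

The binding constraints are 7x - 10y = 44 and x + 3y = 35.
Solving simultaneously gives x = 482/31, y = 201/31.

x = 482/31, y = 201/31, maximum P = 6428/31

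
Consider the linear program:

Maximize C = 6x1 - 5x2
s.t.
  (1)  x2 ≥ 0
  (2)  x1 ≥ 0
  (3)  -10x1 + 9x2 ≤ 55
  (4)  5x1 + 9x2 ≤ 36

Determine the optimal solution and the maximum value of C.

Corner points and C = 6x1 - 5x2:
  (0, 0) → C = 0
  (36/5, 0) → C = 216/5
  (0, 4) → C = -20

The binding constraints are x2 = 0 and 5x1 + 9x2 = 36.
Solving simultaneously gives x1 = 36/5, x2 = 0.

x1 = 36/5, x2 = 0, maximum C = 216/5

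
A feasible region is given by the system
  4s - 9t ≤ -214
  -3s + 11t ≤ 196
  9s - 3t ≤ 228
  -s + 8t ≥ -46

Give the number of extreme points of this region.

Intersecting each pair of boundary lines and keeping only the points that satisfy every inequality leaves:
  (-590/17, 142/17)
  (-2126/23, -398/23)
  (-2074/13, -334/13)

3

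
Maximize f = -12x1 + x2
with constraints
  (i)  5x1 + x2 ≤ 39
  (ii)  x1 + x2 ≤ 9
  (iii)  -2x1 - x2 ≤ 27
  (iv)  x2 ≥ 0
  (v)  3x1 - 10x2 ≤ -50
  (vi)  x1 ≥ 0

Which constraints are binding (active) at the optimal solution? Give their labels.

Vertices and f = -12x1 + x2:
  (40/13, 77/13) → f = -31
  (0, 9) → f = 9
  (0, 5) → f = 5

The maximum is at (0, 9). Substituting into each constraint, equality holds for (ii) and (vi); the remaining constraints have slack.

(ii) and (vi)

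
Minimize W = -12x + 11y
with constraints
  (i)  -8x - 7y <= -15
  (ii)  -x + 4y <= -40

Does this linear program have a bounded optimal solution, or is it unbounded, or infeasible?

unbounded

From the feasible point (340/39, -305/39), moving in the direction (7, -8) keeps every constraint satisfied while W decreases without bound.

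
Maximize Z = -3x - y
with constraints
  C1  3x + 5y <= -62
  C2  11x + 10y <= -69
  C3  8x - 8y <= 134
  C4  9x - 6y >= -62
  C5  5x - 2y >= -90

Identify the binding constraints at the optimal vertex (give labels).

C3 and C5

Feasible corners and Z = -3x - y:
  (87/32, -449/32) → Z = 47/8
  (-682/63, -124/21) → Z = 806/21
  (-247/6, -695/12) → Z = 2177/12
  (-104/3, -125/3) → Z = 437/3

The maximum is at (-247/6, -695/12). Substituting into each constraint, equality holds for C3 and C5; the remaining constraints have slack.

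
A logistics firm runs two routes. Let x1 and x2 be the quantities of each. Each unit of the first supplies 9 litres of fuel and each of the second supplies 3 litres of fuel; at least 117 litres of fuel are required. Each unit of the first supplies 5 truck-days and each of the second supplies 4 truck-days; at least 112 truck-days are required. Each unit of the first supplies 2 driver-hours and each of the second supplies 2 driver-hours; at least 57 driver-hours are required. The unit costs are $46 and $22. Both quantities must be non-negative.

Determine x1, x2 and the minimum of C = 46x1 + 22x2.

x1 = 21/4, x2 = 93/4, minimum C = 753

Extreme points and C = 46x1 + 22x2:
  (0, 39) → C = 858
  (57/2, 0) → C = 1311
  (21/4, 93/4) → C = 753
The feasible region is unbounded (it extends along (0, 1), (1, 0)), but C strictly increases along every unbounded feasible direction, so there is no improving ray and the minimum is attained at a vertex.

The optimum lies where 9x1 + 3x2 = 117 and 2x1 + 2x2 = 57.
Solving simultaneously gives x1 = 21/4, x2 = 93/4.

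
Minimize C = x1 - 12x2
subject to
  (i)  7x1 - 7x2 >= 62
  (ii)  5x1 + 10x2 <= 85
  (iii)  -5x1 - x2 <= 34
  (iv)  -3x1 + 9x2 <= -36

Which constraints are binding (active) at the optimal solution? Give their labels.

(ii) and (iv)

Corner points and C = x1 - 12x2:
  (-88/21, -274/21) → C = 3200/21
  (51/7, -11/7) → C = 183/7
  (15, 1) → C = 3
The feasible region is unbounded (it extends along (2, -1), (1, -5)), but C strictly increases along every unbounded feasible direction, so there is no improving ray and the minimum is attained at a vertex.

The minimum is at (15, 1). Substituting into each constraint, equality holds for (ii) and (iv); the remaining constraints have slack.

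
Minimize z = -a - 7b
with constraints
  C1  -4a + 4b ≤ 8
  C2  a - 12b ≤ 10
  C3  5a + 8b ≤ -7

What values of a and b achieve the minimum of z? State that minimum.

a = -23/13, b = 3/13, minimum z = 2/13

Feasible corners and z = -a - 7b:
  (-34/11, -12/11) → z = 118/11
  (-23/13, 3/13) → z = 2/13
  (-1/17, -57/68) → z = 403/68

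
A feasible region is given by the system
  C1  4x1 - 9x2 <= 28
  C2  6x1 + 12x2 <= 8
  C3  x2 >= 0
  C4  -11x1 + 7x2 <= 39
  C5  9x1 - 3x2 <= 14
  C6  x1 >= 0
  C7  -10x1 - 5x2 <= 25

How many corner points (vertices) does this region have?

Pairwise boundary intersections that survive every other constraint:
  (4/3, 0)
  (0, 2/3)
  (0, 0)

3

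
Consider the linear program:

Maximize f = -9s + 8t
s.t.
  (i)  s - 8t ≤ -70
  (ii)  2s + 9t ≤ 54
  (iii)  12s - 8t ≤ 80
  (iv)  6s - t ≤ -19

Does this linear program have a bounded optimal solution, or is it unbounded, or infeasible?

From the feasible point (-198/25, 194/25), moving in the direction (-9, 2) keeps every constraint satisfied while f increases without bound.

unbounded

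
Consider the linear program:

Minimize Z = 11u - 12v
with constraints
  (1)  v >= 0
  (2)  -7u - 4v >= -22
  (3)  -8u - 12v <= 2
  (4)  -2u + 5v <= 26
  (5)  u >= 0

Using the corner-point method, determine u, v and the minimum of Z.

u = 0, v = 26/5, minimum Z = -312/5

Extreme points and Z = 11u - 12v:
  (22/7, 0) → Z = 242/7
  (0, 0) → Z = 0
  (6/43, 226/43) → Z = -2646/43
  (0, 26/5) → Z = -312/5

The binding constraints are -2u + 5v = 26 and u = 0.
Solving simultaneously gives u = 0, v = 26/5.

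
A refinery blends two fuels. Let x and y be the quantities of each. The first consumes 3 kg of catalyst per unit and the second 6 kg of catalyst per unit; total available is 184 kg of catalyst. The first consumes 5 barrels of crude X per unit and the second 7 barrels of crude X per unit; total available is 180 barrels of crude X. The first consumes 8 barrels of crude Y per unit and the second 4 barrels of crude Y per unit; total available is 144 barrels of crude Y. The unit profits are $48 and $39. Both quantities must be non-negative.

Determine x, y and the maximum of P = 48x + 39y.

x = 8, y = 20, maximum P = 1164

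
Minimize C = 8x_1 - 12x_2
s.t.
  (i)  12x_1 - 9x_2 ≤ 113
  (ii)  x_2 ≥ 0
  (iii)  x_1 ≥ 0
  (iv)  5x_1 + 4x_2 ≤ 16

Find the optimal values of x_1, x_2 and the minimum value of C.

x_1 = 0, x_2 = 4, minimum C = -48

Vertices and C = 8x_1 - 12x_2:
  (0, 0) → C = 0
  (16/5, 0) → C = 128/5
  (0, 4) → C = -48

The optimum lies where x_1 = 0 and 5x_1 + 4x_2 = 16.
Solving simultaneously gives x_1 = 0, x_2 = 4.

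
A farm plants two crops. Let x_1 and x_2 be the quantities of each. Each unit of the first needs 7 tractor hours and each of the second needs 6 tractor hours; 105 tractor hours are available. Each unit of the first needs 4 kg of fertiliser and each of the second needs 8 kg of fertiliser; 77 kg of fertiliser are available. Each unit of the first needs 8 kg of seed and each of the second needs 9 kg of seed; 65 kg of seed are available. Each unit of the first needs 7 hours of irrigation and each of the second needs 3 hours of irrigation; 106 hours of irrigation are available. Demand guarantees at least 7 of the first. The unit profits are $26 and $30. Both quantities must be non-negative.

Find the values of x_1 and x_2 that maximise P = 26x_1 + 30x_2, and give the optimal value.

x_1 = 7, x_2 = 1, maximum P = 212

Extreme points and P = 26x_1 + 30x_2:
  (65/8, 0) → P = 845/4
  (7, 0) → P = 182
  (7, 1) → P = 212

The binding constraints are 8x_1 + 9x_2 = 65 and x_1 = 7.
Solving simultaneously gives x_1 = 7, x_2 = 1.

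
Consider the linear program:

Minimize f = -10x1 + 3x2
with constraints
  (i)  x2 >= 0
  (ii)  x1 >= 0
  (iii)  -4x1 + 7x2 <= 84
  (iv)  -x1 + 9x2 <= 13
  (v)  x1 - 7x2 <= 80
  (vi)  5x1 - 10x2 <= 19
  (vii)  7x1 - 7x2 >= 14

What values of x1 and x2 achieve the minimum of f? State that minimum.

x1 = 43/5, x2 = 12/5, minimum f = -394/5

At the optimal vertex, -x1 + 9x2 = 13 and 5x1 - 10x2 = 19.
Solving simultaneously gives x1 = 43/5, x2 = 12/5.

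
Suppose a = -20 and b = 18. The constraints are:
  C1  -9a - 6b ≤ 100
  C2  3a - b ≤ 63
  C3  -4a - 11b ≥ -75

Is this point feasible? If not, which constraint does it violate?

not feasible — violates C3

Constraint C3: -4a - 11b = -118, which is not ≥ -75. All other constraints are satisfied.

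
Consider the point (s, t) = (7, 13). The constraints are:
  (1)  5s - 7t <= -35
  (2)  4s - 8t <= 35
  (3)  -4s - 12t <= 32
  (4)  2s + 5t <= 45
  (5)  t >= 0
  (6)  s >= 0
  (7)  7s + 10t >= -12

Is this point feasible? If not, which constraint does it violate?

Constraint (4): 2s + 5t = 79, which is not ≤ 45. All other constraints are satisfied.

not feasible — violates (4)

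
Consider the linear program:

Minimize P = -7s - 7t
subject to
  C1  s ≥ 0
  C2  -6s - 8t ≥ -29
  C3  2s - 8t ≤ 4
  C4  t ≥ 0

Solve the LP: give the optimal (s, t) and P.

Extreme points and P = -7s - 7t:
  (0, 29/8) → P = -203/8
  (0, 0) → P = 0
  (33/8, 17/32) → P = -1043/32
  (2, 0) → P = -14

s = 33/8, t = 17/32, minimum P = -1043/32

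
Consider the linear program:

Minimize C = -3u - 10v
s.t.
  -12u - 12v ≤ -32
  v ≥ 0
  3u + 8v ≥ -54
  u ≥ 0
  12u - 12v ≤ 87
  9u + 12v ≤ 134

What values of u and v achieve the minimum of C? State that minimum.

Corner points and C = -3u - 10v:
  (8/3, 0) → C = -8
  (0, 8/3) → C = -80/3
  (29/4, 0) → C = -87/4
  (0, 67/6) → C = -335/3
  (221/21, 275/84) → C = -2701/42

u = 0, v = 67/6, minimum C = -335/3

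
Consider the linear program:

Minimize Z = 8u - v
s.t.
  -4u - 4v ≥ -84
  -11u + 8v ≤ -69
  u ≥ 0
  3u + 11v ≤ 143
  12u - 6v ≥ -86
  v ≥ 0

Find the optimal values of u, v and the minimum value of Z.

Vertices and Z = 8u - v:
  (237/19, 162/19) → Z = 1734/19
  (21, 0) → Z = 168
  (69/11, 0) → Z = 552/11

u = 69/11, v = 0, minimum Z = 552/11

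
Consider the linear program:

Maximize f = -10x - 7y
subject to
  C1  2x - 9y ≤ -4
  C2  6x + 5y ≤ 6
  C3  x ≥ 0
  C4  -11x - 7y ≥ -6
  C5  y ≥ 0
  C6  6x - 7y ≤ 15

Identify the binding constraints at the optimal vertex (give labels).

Vertices and f = -10x - 7y:
  (0, 4/9) → f = -28/9
  (26/113, 56/113) → f = -652/113
  (0, 6/7) → f = -6

The maximum is at (0, 4/9). Substituting into each constraint, equality holds for C1 and C3; the remaining constraints have slack.

C1 and C3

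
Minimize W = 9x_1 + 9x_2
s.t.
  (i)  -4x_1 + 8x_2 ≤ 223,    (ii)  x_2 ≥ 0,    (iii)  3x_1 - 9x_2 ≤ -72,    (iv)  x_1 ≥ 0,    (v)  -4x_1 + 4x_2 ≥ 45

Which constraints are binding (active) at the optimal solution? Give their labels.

(iv) and (v)

Feasible corners and W = 9x_1 + 9x_2:
  (0, 223/8) → W = 2007/8
  (133/4, 89/2) → W = 2799/4
  (0, 45/4) → W = 405/4

The minimum is at (0, 45/4). Substituting into each constraint, equality holds for (iv) and (v); the remaining constraints have slack.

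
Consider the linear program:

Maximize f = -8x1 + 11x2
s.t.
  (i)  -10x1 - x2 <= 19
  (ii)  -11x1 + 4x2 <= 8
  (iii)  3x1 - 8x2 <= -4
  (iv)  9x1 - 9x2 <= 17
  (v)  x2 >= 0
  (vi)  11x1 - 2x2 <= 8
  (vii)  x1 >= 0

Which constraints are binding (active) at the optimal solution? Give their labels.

(ii) and (vi)

Feasible corners and f = -8x1 + 11x2:
  (24/11, 8) → f = 776/11
  (0, 2) → f = 22
  (36/41, 34/41) → f = 86/41
  (0, 1/2) → f = 11/2

The maximum is at (24/11, 8). Substituting into each constraint, equality holds for (ii) and (vi); the remaining constraints have slack.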